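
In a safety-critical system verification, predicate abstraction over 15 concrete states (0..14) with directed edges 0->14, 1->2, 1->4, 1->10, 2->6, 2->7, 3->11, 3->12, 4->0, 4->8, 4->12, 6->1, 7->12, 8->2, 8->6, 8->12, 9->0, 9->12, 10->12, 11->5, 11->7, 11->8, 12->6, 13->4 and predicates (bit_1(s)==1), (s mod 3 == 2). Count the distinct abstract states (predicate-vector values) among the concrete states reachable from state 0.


BFS from 0:
Concrete reachable: {0, 14}
Abstract via predicates (bit_1(s)==1), (s mod 3 == 2):
  (0,0) <- {0}
  (1,1) <- {14}
Distinct abstract states = 2

2


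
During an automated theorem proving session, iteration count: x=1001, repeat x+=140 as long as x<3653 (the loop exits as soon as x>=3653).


Step 1: x goes from 1001 toward 3653 by 140; the body runs while x<3653, so iterations = ceil((bound-start)/step)
Step 2: Distance=2652
Step 3: ceil(2652/140)=19

19


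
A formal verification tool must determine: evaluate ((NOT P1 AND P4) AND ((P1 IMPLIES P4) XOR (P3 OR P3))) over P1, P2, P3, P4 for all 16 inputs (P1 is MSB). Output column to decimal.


Formula: ((NOT P1 AND P4) AND ((P1 IMPLIES P4) XOR (P3 OR P3))) over P1, P2, P3, P4 (16 rows)
Evaluate each row (bits = P1,P2,P3,P4, MSB first):
  row 0 [0000]: ((NOT 0 AND 0) AND ((0 IMPLIES 0) XOR (0 OR 0))) -> 0
  row 1 [0001]: ((NOT 0 AND 1) AND ((0 IMPLIES 1) XOR (0 OR 0))) -> 1
  row 2 [0010]: ((NOT 0 AND 0) AND ((0 IMPLIES 0) XOR (1 OR 1))) -> 0
  row 3 [0011]: ((NOT 0 AND 1) AND ((0 IMPLIES 1) XOR (1 OR 1))) -> 0
  row 4 [0100]: ((NOT 0 AND 0) AND ((0 IMPLIES 0) XOR (0 OR 0))) -> 0
  row 5 [0101]: ((NOT 0 AND 1) AND ((0 IMPLIES 1) XOR (0 OR 0))) -> 1
  row 6 [0110]: ((NOT 0 AND 0) AND ((0 IMPLIES 0) XOR (1 OR 1))) -> 0
  row 7 [0111]: ((NOT 0 AND 1) AND ((0 IMPLIES 1) XOR (1 OR 1))) -> 0
  row 8 [1000]: ((NOT 1 AND 0) AND ((1 IMPLIES 0) XOR (0 OR 0))) -> 0
  row 9 [1001]: ((NOT 1 AND 1) AND ((1 IMPLIES 1) XOR (0 OR 0))) -> 0
  row 10 [1010]: ((NOT 1 AND 0) AND ((1 IMPLIES 0) XOR (1 OR 1))) -> 0
  row 11 [1011]: ((NOT 1 AND 1) AND ((1 IMPLIES 1) XOR (1 OR 1))) -> 0
  row 12 [1100]: ((NOT 1 AND 0) AND ((1 IMPLIES 0) XOR (0 OR 0))) -> 0
  row 13 [1101]: ((NOT 1 AND 1) AND ((1 IMPLIES 1) XOR (0 OR 0))) -> 0
  row 14 [1110]: ((NOT 1 AND 0) AND ((1 IMPLIES 0) XOR (1 OR 1))) -> 0
  row 15 [1111]: ((NOT 1 AND 1) AND ((1 IMPLIES 1) XOR (1 OR 1))) -> 0
Full result column, 4 rows per line (P1,P2 fixed per line; P3,P4 runs 00..11 left to right):
  rows 0-3 [P1,P2=00]: 0100  = hex 4
  rows 4-7 [P1,P2=01]: 0100  = hex 4
  rows 8-11 [P1,P2=10]: 0000  = hex 0
  rows 12-15 [P1,P2=11]: 0000  = hex 0
Output column (row 0 .. row 15) = 0100010000000000
Output column grouped in 4s = 0100 0100 0000 0000 = 0x4400
Convert to decimal digit by digit (value = value*16 + digit):
  4 -> 4
  4*16 + 4 = 68
  68*16 + 0 = 1088
  1088*16 + 0 = 17408
Decimal = 17408

17408


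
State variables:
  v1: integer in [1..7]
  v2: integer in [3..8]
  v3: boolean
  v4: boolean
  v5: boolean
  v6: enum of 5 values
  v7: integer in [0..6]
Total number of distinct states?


State space = product of domain sizes of all variables.
Domain sizes:
  v1 (integer in [1..7]): 7
  v2 (integer in [3..8]): 6
  v3 (boolean): 2
  v4 (boolean): 2
  v5 (boolean): 2
  v6 (enum of 5 values): 5
  v7 (integer in [0..6]): 7
Product = 7 * 6 * 2 * 2 * 2 * 5 * 7 = 11760

11760


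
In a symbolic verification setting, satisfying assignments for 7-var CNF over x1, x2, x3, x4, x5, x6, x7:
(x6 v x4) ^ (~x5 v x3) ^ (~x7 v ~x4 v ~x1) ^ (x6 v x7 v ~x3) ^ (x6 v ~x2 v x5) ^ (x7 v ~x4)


CNF with 6 clauses over 7 vars (128 assignments).
An assignment satisfies CNF iff every clause has >=1 true literal.
Check each row (bits = x1,x2,x3,x4,x5,x6,x7; clause T/F shown):
  row 0 [0000000]: clauses=FTTTTT -> 0
  row 1 [0000001]: clauses=FTTTTT -> 0
  row 2 [0000010]: clauses=TTTTTT -> 1
  row 3 [0000011]: clauses=TTTTTT -> 1
  row 4 [0000100]: clauses=FFTTTT -> 0
  (every remaining row is evaluated the same way; all 128 results are listed next)
Full result column, 8 rows per line (x1,x2,x3,x4 fixed per line; x5,x6,x7 runs 000..111 left to right):
  rows 0-7 [x1,x2,x3,x4=0000]: 00110000  (ones: 2)
  rows 8-15 [x1,x2,x3,x4=0001]: 01010000  (ones: 2)
  rows 16-23 [x1,x2,x3,x4=0010]: 00110011  (ones: 4)
  rows 24-31 [x1,x2,x3,x4=0011]: 01010101  (ones: 4)
  rows 32-39 [x1,x2,x3,x4=0100]: 00110000  (ones: 2)
  rows 40-47 [x1,x2,x3,x4=0101]: 00010000  (ones: 1)
  rows 48-55 [x1,x2,x3,x4=0110]: 00110011  (ones: 4)
  rows 56-63 [x1,x2,x3,x4=0111]: 00010101  (ones: 3)
  rows 64-71 [x1,x2,x3,x4=1000]: 00110000  (ones: 2)
  rows 72-79 [x1,x2,x3,x4=1001]: 00000000  (ones: 0)
  rows 80-87 [x1,x2,x3,x4=1010]: 00110011  (ones: 4)
  rows 88-95 [x1,x2,x3,x4=1011]: 00000000  (ones: 0)
  rows 96-103 [x1,x2,x3,x4=1100]: 00110000  (ones: 2)
  rows 104-111 [x1,x2,x3,x4=1101]: 00000000  (ones: 0)
  rows 112-119 [x1,x2,x3,x4=1110]: 00110011  (ones: 4)
  rows 120-127 [x1,x2,x3,x4=1111]: 00000000  (ones: 0)
Satisfying assignments = 2+2+4+4+2+1+4+3+2+0+4+0+2+0+4+0 = 34

34


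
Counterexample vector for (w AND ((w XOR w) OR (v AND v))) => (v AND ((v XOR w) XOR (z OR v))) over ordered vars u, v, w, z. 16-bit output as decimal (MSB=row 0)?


F1 = (w AND ((w XOR w) OR (v AND v)))
F2 = (v AND ((v XOR w) XOR (z OR v)))
Counterexample to F1=>F2 is where F1=1 and F2=0.
Evaluate each row (bits = u,v,w,z, MSB first):
  row 0 [0000]: F1=0 F2=0 -> F1&~F2 -> 0
  row 1 [0001]: F1=0 F2=0 -> F1&~F2 -> 0
  row 2 [0010]: F1=0 F2=0 -> F1&~F2 -> 0
  row 3 [0011]: F1=0 F2=0 -> F1&~F2 -> 0
  row 4 [0100]: F1=0 F2=0 -> F1&~F2 -> 0
  row 5 [0101]: F1=0 F2=0 -> F1&~F2 -> 0
  row 6 [0110]: F1=1 F2=1 -> F1&~F2 -> 0
  row 7 [0111]: F1=1 F2=1 -> F1&~F2 -> 0
  row 8 [1000]: F1=0 F2=0 -> F1&~F2 -> 0
  row 9 [1001]: F1=0 F2=0 -> F1&~F2 -> 0
  row 10 [1010]: F1=0 F2=0 -> F1&~F2 -> 0
  row 11 [1011]: F1=0 F2=0 -> F1&~F2 -> 0
  row 12 [1100]: F1=0 F2=0 -> F1&~F2 -> 0
  row 13 [1101]: F1=0 F2=0 -> F1&~F2 -> 0
  row 14 [1110]: F1=1 F2=1 -> F1&~F2 -> 0
  row 15 [1111]: F1=1 F2=1 -> F1&~F2 -> 0
Full result column, 4 rows per line (u,v fixed per line; w,z runs 00..11 left to right):
  rows 0-3 [u,v=00]: 0000  = hex 0
  rows 4-7 [u,v=01]: 0000  = hex 0
  rows 8-11 [u,v=10]: 0000  = hex 0
  rows 12-15 [u,v=11]: 0000  = hex 0
Counterexample vector (row 0 .. row 15) = 0000000000000000
Output column grouped in 4s = 0000 0000 0000 0000 = 0x0000
Convert to decimal digit by digit (value = value*16 + digit):
  0 -> 0
  0*16 + 0 = 0
  0*16 + 0 = 0
  0*16 + 0 = 0
Decimal = 0

0


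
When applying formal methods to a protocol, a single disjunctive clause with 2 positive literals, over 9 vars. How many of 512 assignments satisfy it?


Step 1: Total=2^9=512
Step 2: Unsat when all 2 false: 2^7=128
Step 3: Sat=512-128=384

384


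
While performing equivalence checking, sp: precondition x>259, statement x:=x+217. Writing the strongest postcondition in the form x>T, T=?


Formula: sp(P, x:=E) = exists old_x. (x = E[old_x/x]) AND P[old_x/x] (old_x is the value of x before the assignment; eliminate old_x by solving x = E[old_x/x] for old_x)
Step 1: Precondition P: x>259, i.e. old_x > 259
Step 2: Assignment gives x = old_x + 217, so old_x = x - 217
Step 3: Substitute into P: x - 217 > 259
Step 4: Simplify: x > 259+217 = 476

476


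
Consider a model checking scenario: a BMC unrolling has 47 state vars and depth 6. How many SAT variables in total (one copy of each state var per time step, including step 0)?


BMC unrolls to depth k, creating one copy of each state var for steps 0..k.
Step count = 6 + 1 = 7 (steps 0 through 6)
Vars per step = 47
Total = 47 * 7 = 329

329


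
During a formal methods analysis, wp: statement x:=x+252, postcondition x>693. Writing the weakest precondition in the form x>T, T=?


Formula: wp(x:=E, P) = P[E/x] (substitute E for x in postcondition)
Step 1: Postcondition: x>693
Step 2: Substitute x+252 for x: x+252>693
Step 3: Solve for x: x > 693-252 = 441

441


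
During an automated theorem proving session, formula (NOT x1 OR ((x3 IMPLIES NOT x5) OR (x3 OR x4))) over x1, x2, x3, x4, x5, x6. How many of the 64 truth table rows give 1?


Formula: (NOT x1 OR ((x3 IMPLIES NOT x5) OR (x3 OR x4))) over 6 vars (64 rows)
Evaluate each row (x1, x2, x3, x4, x5, x6 as bits, MSB first):
  row 0 [000000]: (NOT 0 OR ((0 IMPLIES NOT 0) OR (0 OR 0))) -> 1
  row 1 [000001]: (NOT 0 OR ((0 IMPLIES NOT 0) OR (0 OR 0))) -> 1
  row 2 [000010]: (NOT 0 OR ((0 IMPLIES NOT 1) OR (0 OR 0))) -> 1
  row 3 [000011]: (NOT 0 OR ((0 IMPLIES NOT 1) OR (0 OR 0))) -> 1
  row 4 [000100]: (NOT 0 OR ((0 IMPLIES NOT 0) OR (0 OR 1))) -> 1
  (every remaining row is evaluated the same way; all 64 results are listed next)
Full result column, 8 rows per line (x1,x2,x3 fixed per line; x4,x5,x6 runs 000..111 left to right):
  rows 0-7 [x1,x2,x3=000]: 11111111  (ones: 8)
  rows 8-15 [x1,x2,x3=001]: 11111111  (ones: 8)
  rows 16-23 [x1,x2,x3=010]: 11111111  (ones: 8)
  rows 24-31 [x1,x2,x3=011]: 11111111  (ones: 8)
  rows 32-39 [x1,x2,x3=100]: 11111111  (ones: 8)
  rows 40-47 [x1,x2,x3=101]: 11111111  (ones: 8)
  rows 48-55 [x1,x2,x3=110]: 11111111  (ones: 8)
  rows 56-63 [x1,x2,x3=111]: 11111111  (ones: 8)
Count of 1-rows = 8+8+8+8+8+8+8+8 = 64

64


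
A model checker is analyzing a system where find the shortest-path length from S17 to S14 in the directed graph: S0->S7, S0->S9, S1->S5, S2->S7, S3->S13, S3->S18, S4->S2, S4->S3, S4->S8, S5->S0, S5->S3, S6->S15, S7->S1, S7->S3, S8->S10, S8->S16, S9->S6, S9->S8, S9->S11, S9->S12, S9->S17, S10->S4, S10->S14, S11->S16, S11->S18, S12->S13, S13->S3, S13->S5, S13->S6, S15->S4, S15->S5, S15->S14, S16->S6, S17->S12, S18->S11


BFS layer-by-layer from S17:
  dist 0: {S17}
  dist 1: {S12}
  dist 2: {S13}
  dist 3: {S3, S5, S6}
  dist 4: {S0, S15, S18}
  dist 5: {S4, S7, S9, S11, S14}
  -> S14 reached at distance 5
Shortest path length = 5

5


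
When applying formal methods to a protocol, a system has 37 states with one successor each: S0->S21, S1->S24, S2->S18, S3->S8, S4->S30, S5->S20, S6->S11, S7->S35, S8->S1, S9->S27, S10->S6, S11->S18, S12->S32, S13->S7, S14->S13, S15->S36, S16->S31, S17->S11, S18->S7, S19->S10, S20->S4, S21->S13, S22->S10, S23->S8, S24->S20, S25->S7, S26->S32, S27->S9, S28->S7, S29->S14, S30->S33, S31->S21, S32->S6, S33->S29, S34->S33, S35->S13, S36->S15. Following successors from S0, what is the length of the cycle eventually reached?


Trace from S0 until a state repeats:
  S0 -> S21 -> S13 -> S7 -> S35 -> S13
S13 first seen at step 2, revisited at step 5.
Cycle length = 5 - 2 = 3

3


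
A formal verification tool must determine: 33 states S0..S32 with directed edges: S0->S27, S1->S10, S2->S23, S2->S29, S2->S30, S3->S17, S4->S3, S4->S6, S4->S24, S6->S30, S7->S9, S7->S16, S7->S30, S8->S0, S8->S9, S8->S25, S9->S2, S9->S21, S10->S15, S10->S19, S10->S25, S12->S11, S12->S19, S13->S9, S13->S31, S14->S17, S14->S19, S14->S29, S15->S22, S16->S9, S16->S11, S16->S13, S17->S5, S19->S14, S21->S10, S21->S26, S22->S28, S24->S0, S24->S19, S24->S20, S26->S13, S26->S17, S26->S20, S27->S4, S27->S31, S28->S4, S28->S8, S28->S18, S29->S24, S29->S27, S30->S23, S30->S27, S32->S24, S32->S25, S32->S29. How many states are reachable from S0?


BFS from S0:
  layer 0: {S0}
  layer 1: {S27}
  layer 2: {S4, S31}
  layer 3: {S3, S6, S24}
  layer 4: {S17, S19, S20, S30}
  layer 5: {S5, S14, S23}
  layer 6: {S29}
Reachable set: {S0, S3, S4, S5, S6, S14, S17, S19, S20, S23, S24, S27, S29, S30, S31}
Count = 15

15


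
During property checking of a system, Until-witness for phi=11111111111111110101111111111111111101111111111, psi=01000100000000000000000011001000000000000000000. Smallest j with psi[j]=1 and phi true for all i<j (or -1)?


(phi U psi) at 0: need smallest j with psi[j]=1 and phi[i]=1 for all i in [0,j).
Scan from step 0:
  step 0: phi=1, psi=0 -> continue
  step 1: psi=1 and phi held for [0,1) -> witness found
Witness step = 1

1


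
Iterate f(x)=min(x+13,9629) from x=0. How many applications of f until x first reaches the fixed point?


Step 1: x=0, cap=9629, increment=13
Step 2: x grows by 13 each step until capped at 9629; fixed point is x=9629
Step 3: iterations = ceil(9629/13) = 741

741


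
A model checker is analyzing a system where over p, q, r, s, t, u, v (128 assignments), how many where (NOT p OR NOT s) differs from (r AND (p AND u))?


F1 = (NOT p OR NOT s)
F2 = (r AND (p AND u))
Evaluate both on each of 128 rows (bits = p,q,r,s,t,u,v):
  row 0 [0000000]: F1=1 F2=0 (differ) -> 1
  row 1 [0000001]: F1=1 F2=0 (differ) -> 1
  row 2 [0000010]: F1=1 F2=0 (differ) -> 1
  row 3 [0000011]: F1=1 F2=0 (differ) -> 1
  row 4 [0000100]: F1=1 F2=0 (differ) -> 1
  (every remaining row is evaluated the same way; all 128 results are listed next)
Full result column, 8 rows per line (p,q,r,s fixed per line; t,u,v runs 000..111 left to right):
  rows 0-7 [p,q,r,s=0000]: 11111111  (ones: 8)
  rows 8-15 [p,q,r,s=0001]: 11111111  (ones: 8)
  rows 16-23 [p,q,r,s=0010]: 11111111  (ones: 8)
  rows 24-31 [p,q,r,s=0011]: 11111111  (ones: 8)
  rows 32-39 [p,q,r,s=0100]: 11111111  (ones: 8)
  rows 40-47 [p,q,r,s=0101]: 11111111  (ones: 8)
  rows 48-55 [p,q,r,s=0110]: 11111111  (ones: 8)
  rows 56-63 [p,q,r,s=0111]: 11111111  (ones: 8)
  rows 64-71 [p,q,r,s=1000]: 11111111  (ones: 8)
  rows 72-79 [p,q,r,s=1001]: 00000000  (ones: 0)
  rows 80-87 [p,q,r,s=1010]: 11001100  (ones: 4)
  rows 88-95 [p,q,r,s=1011]: 00110011  (ones: 4)
  rows 96-103 [p,q,r,s=1100]: 11111111  (ones: 8)
  rows 104-111 [p,q,r,s=1101]: 00000000  (ones: 0)
  rows 112-119 [p,q,r,s=1110]: 11001100  (ones: 4)
  rows 120-127 [p,q,r,s=1111]: 00110011  (ones: 4)
Disagreements = 8+8+8+8+8+8+8+8+8+0+4+4+8+0+4+4 = 96

96


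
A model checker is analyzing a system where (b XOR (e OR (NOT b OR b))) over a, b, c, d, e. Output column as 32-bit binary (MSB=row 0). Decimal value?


Formula: (b XOR (e OR (NOT b OR b))) over a, b, c, d, e (32 rows)
Evaluate each row (bits = a,b,c,d,e, MSB first):
  row 0 [00000]: (0 XOR (0 OR (NOT 0 OR 0))) -> 1
  row 1 [00001]: (0 XOR (1 OR (NOT 0 OR 0))) -> 1
  row 2 [00010]: (0 XOR (0 OR (NOT 0 OR 0))) -> 1
  row 3 [00011]: (0 XOR (1 OR (NOT 0 OR 0))) -> 1
  row 4 [00100]: (0 XOR (0 OR (NOT 0 OR 0))) -> 1
  row 5 [00101]: (0 XOR (1 OR (NOT 0 OR 0))) -> 1
  row 6 [00110]: (0 XOR (0 OR (NOT 0 OR 0))) -> 1
  row 7 [00111]: (0 XOR (1 OR (NOT 0 OR 0))) -> 1
  row 8 [01000]: (1 XOR (0 OR (NOT 1 OR 1))) -> 0
  row 9 [01001]: (1 XOR (1 OR (NOT 1 OR 1))) -> 0
  row 10 [01010]: (1 XOR (0 OR (NOT 1 OR 1))) -> 0
  row 11 [01011]: (1 XOR (1 OR (NOT 1 OR 1))) -> 0
  row 12 [01100]: (1 XOR (0 OR (NOT 1 OR 1))) -> 0
  row 13 [01101]: (1 XOR (1 OR (NOT 1 OR 1))) -> 0
  row 14 [01110]: (1 XOR (0 OR (NOT 1 OR 1))) -> 0
  row 15 [01111]: (1 XOR (1 OR (NOT 1 OR 1))) -> 0
  row 16 [10000]: (0 XOR (0 OR (NOT 0 OR 0))) -> 1
  row 17 [10001]: (0 XOR (1 OR (NOT 0 OR 0))) -> 1
  row 18 [10010]: (0 XOR (0 OR (NOT 0 OR 0))) -> 1
  row 19 [10011]: (0 XOR (1 OR (NOT 0 OR 0))) -> 1
  row 20 [10100]: (0 XOR (0 OR (NOT 0 OR 0))) -> 1
  row 21 [10101]: (0 XOR (1 OR (NOT 0 OR 0))) -> 1
  row 22 [10110]: (0 XOR (0 OR (NOT 0 OR 0))) -> 1
  row 23 [10111]: (0 XOR (1 OR (NOT 0 OR 0))) -> 1
  row 24 [11000]: (1 XOR (0 OR (NOT 1 OR 1))) -> 0
  row 25 [11001]: (1 XOR (1 OR (NOT 1 OR 1))) -> 0
  row 26 [11010]: (1 XOR (0 OR (NOT 1 OR 1))) -> 0
  row 27 [11011]: (1 XOR (1 OR (NOT 1 OR 1))) -> 0
  row 28 [11100]: (1 XOR (0 OR (NOT 1 OR 1))) -> 0
  row 29 [11101]: (1 XOR (1 OR (NOT 1 OR 1))) -> 0
  row 30 [11110]: (1 XOR (0 OR (NOT 1 OR 1))) -> 0
  row 31 [11111]: (1 XOR (1 OR (NOT 1 OR 1))) -> 0
Full result column, 4 rows per line (a,b,c fixed per line; d,e runs 00..11 left to right):
  rows 0-3 [a,b,c=000]: 1111  = hex F
  rows 4-7 [a,b,c=001]: 1111  = hex F
  rows 8-11 [a,b,c=010]: 0000  = hex 0
  rows 12-15 [a,b,c=011]: 0000  = hex 0
  rows 16-19 [a,b,c=100]: 1111  = hex F
  rows 20-23 [a,b,c=101]: 1111  = hex F
  rows 24-27 [a,b,c=110]: 0000  = hex 0
  rows 28-31 [a,b,c=111]: 0000  = hex 0
Output column (row 0 .. row 31) = 11111111000000001111111100000000
Output column grouped in 4s = 1111 1111 0000 0000 1111 1111 0000 0000 = 0xFF00FF00
Convert to decimal digit by digit (value = value*16 + digit):
  F -> 15
  15*16 + 15 (F) = 255
  255*16 + 0 = 4080
  4080*16 + 0 = 65280
  65280*16 + 15 (F) = 1044495
  1044495*16 + 15 (F) = 16711935
  16711935*16 + 0 = 267390960
  267390960*16 + 0 = 4278255360
Decimal = 4278255360

4278255360


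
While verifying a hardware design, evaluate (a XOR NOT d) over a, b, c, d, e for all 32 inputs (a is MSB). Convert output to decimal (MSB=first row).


Formula: (a XOR NOT d) over a, b, c, d, e (32 rows)
Evaluate each row (bits = a,b,c,d,e, MSB first):
  row 0 [00000]: (0 XOR NOT 0) -> 1
  row 1 [00001]: (0 XOR NOT 0) -> 1
  row 2 [00010]: (0 XOR NOT 1) -> 0
  row 3 [00011]: (0 XOR NOT 1) -> 0
  row 4 [00100]: (0 XOR NOT 0) -> 1
  row 5 [00101]: (0 XOR NOT 0) -> 1
  row 6 [00110]: (0 XOR NOT 1) -> 0
  row 7 [00111]: (0 XOR NOT 1) -> 0
  row 8 [01000]: (0 XOR NOT 0) -> 1
  row 9 [01001]: (0 XOR NOT 0) -> 1
  row 10 [01010]: (0 XOR NOT 1) -> 0
  row 11 [01011]: (0 XOR NOT 1) -> 0
  row 12 [01100]: (0 XOR NOT 0) -> 1
  row 13 [01101]: (0 XOR NOT 0) -> 1
  row 14 [01110]: (0 XOR NOT 1) -> 0
  row 15 [01111]: (0 XOR NOT 1) -> 0
  row 16 [10000]: (1 XOR NOT 0) -> 0
  row 17 [10001]: (1 XOR NOT 0) -> 0
  row 18 [10010]: (1 XOR NOT 1) -> 1
  row 19 [10011]: (1 XOR NOT 1) -> 1
  row 20 [10100]: (1 XOR NOT 0) -> 0
  row 21 [10101]: (1 XOR NOT 0) -> 0
  row 22 [10110]: (1 XOR NOT 1) -> 1
  row 23 [10111]: (1 XOR NOT 1) -> 1
  row 24 [11000]: (1 XOR NOT 0) -> 0
  row 25 [11001]: (1 XOR NOT 0) -> 0
  row 26 [11010]: (1 XOR NOT 1) -> 1
  row 27 [11011]: (1 XOR NOT 1) -> 1
  row 28 [11100]: (1 XOR NOT 0) -> 0
  row 29 [11101]: (1 XOR NOT 0) -> 0
  row 30 [11110]: (1 XOR NOT 1) -> 1
  row 31 [11111]: (1 XOR NOT 1) -> 1
Full result column, 4 rows per line (a,b,c fixed per line; d,e runs 00..11 left to right):
  rows 0-3 [a,b,c=000]: 1100  = hex C
  rows 4-7 [a,b,c=001]: 1100  = hex C
  rows 8-11 [a,b,c=010]: 1100  = hex C
  rows 12-15 [a,b,c=011]: 1100  = hex C
  rows 16-19 [a,b,c=100]: 0011  = hex 3
  rows 20-23 [a,b,c=101]: 0011  = hex 3
  rows 24-27 [a,b,c=110]: 0011  = hex 3
  rows 28-31 [a,b,c=111]: 0011  = hex 3
Output column (row 0 .. row 31) = 11001100110011000011001100110011
Output column grouped in 4s = 1100 1100 1100 1100 0011 0011 0011 0011 = 0xCCCC3333
Convert to decimal digit by digit (value = value*16 + digit):
  C -> 12
  12*16 + 12 (C) = 204
  204*16 + 12 (C) = 3276
  3276*16 + 12 (C) = 52428
  52428*16 + 3 = 838851
  838851*16 + 3 = 13421619
  13421619*16 + 3 = 214745907
  214745907*16 + 3 = 3435934515
Decimal = 3435934515

3435934515


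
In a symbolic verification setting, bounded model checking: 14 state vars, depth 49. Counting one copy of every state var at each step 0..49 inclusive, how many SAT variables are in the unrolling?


BMC unrolls to depth k, creating one copy of each state var for steps 0..k.
Step count = 49 + 1 = 50 (steps 0 through 49)
Vars per step = 14
Total = 14 * 50 = 700

700


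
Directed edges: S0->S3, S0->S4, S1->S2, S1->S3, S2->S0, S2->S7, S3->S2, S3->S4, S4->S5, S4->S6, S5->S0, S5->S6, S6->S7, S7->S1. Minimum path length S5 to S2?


BFS layer-by-layer from S5:
  dist 0: {S5}
  dist 1: {S0, S6}
  dist 2: {S3, S4, S7}
  dist 3: {S1, S2}
  -> S2 reached at distance 3
Shortest path length = 3

3


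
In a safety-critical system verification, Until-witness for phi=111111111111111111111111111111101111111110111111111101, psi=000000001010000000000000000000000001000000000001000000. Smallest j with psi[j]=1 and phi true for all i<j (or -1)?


(phi U psi) at 0: need smallest j with psi[j]=1 and phi[i]=1 for all i in [0,j).
Scan from step 0:
  step 0: phi=1, psi=0 -> continue
  step 1: phi=1, psi=0 -> continue
  step 2: phi=1, psi=0 -> continue
  step 3: phi=1, psi=0 -> continue
  step 8: psi=1 and phi held for [0,8) -> witness found
Witness step = 8

8


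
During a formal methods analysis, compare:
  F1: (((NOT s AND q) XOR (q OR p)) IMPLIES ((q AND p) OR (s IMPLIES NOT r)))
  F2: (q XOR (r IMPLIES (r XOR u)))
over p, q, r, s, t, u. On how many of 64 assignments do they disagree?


F1 = (((NOT s AND q) XOR (q OR p)) IMPLIES ((q AND p) OR (s IMPLIES NOT r)))
F2 = (q XOR (r IMPLIES (r XOR u)))
Evaluate both on each of 64 rows (bits = p,q,r,s,t,u):
  row 0 [000000]: F1=1 F2=1 -> 0
  row 1 [000001]: F1=1 F2=1 -> 0
  row 2 [000010]: F1=1 F2=1 -> 0
  row 3 [000011]: F1=1 F2=1 -> 0
  row 4 [000100]: F1=1 F2=1 -> 0
  (every remaining row is evaluated the same way; all 64 results are listed next)
Full result column, 8 rows per line (p,q,r fixed per line; s,t,u runs 000..111 left to right):
  rows 0-7 [p,q,r=000]: 00000000  (ones: 0)
  rows 8-15 [p,q,r=001]: 01010101  (ones: 4)
  rows 16-23 [p,q,r=010]: 11111111  (ones: 8)
  rows 24-31 [p,q,r=011]: 10100101  (ones: 4)
  rows 32-39 [p,q,r=100]: 00000000  (ones: 0)
  rows 40-47 [p,q,r=101]: 01011010  (ones: 4)
  rows 48-55 [p,q,r=110]: 11111111  (ones: 8)
  rows 56-63 [p,q,r=111]: 10101010  (ones: 4)
Disagreements = 0+4+8+4+0+4+8+4 = 32

32


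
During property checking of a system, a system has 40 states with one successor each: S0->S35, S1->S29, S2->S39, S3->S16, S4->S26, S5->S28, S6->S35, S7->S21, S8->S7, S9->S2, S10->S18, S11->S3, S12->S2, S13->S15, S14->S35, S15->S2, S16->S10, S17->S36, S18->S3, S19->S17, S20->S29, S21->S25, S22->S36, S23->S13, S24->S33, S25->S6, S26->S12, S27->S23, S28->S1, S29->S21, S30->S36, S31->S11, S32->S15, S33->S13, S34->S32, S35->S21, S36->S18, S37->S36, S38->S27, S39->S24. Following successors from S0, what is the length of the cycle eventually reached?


Trace from S0 until a state repeats:
  S0 -> S35 -> S21 -> S25 -> S6 -> S35
S35 first seen at step 1, revisited at step 5.
Cycle length = 5 - 1 = 4

4


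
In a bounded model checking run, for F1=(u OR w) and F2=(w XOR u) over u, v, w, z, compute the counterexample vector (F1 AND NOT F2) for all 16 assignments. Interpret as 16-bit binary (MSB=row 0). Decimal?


F1 = (u OR w)
F2 = (w XOR u)
Counterexample to F1=>F2 is where F1=1 and F2=0.
Evaluate each row (bits = u,v,w,z, MSB first):
  row 0 [0000]: F1=0 F2=0 -> F1&~F2 -> 0
  row 1 [0001]: F1=0 F2=0 -> F1&~F2 -> 0
  row 2 [0010]: F1=1 F2=1 -> F1&~F2 -> 0
  row 3 [0011]: F1=1 F2=1 -> F1&~F2 -> 0
  row 4 [0100]: F1=0 F2=0 -> F1&~F2 -> 0
  row 5 [0101]: F1=0 F2=0 -> F1&~F2 -> 0
  row 6 [0110]: F1=1 F2=1 -> F1&~F2 -> 0
  row 7 [0111]: F1=1 F2=1 -> F1&~F2 -> 0
  row 8 [1000]: F1=1 F2=1 -> F1&~F2 -> 0
  row 9 [1001]: F1=1 F2=1 -> F1&~F2 -> 0
  row 10 [1010]: F1=1 F2=0 -> F1&~F2 -> 1
  row 11 [1011]: F1=1 F2=0 -> F1&~F2 -> 1
  row 12 [1100]: F1=1 F2=1 -> F1&~F2 -> 0
  row 13 [1101]: F1=1 F2=1 -> F1&~F2 -> 0
  row 14 [1110]: F1=1 F2=0 -> F1&~F2 -> 1
  row 15 [1111]: F1=1 F2=0 -> F1&~F2 -> 1
Full result column, 4 rows per line (u,v fixed per line; w,z runs 00..11 left to right):
  rows 0-3 [u,v=00]: 0000  = hex 0
  rows 4-7 [u,v=01]: 0000  = hex 0
  rows 8-11 [u,v=10]: 0011  = hex 3
  rows 12-15 [u,v=11]: 0011  = hex 3
Counterexample vector (row 0 .. row 15) = 0000000000110011
Output column grouped in 4s = 0000 0000 0011 0011 = 0x0033
Convert to decimal digit by digit (value = value*16 + digit):
  0 -> 0
  0*16 + 0 = 0
  0*16 + 3 = 3
  3*16 + 3 = 51
Decimal = 51

51


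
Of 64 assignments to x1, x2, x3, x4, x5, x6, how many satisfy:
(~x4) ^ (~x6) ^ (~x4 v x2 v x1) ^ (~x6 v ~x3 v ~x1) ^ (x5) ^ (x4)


CNF with 6 clauses over 6 vars (64 assignments).
An assignment satisfies CNF iff every clause has >=1 true literal.
Check each row (bits = x1,x2,x3,x4,x5,x6; clause T/F shown):
  row 0 [000000]: clauses=TTTTFF -> 0
  row 1 [000001]: clauses=TFTTFF -> 0
  row 2 [000010]: clauses=TTTTTF -> 0
  row 3 [000011]: clauses=TFTTTF -> 0
  row 4 [000100]: clauses=FTFTFT -> 0
  (every remaining row is evaluated the same way; all 64 results are listed next)
Full result column, 8 rows per line (x1,x2,x3 fixed per line; x4,x5,x6 runs 000..111 left to right):
  rows 0-7 [x1,x2,x3=000]: 00000000  (ones: 0)
  rows 8-15 [x1,x2,x3=001]: 00000000  (ones: 0)
  rows 16-23 [x1,x2,x3=010]: 00000000  (ones: 0)
  rows 24-31 [x1,x2,x3=011]: 00000000  (ones: 0)
  rows 32-39 [x1,x2,x3=100]: 00000000  (ones: 0)
  rows 40-47 [x1,x2,x3=101]: 00000000  (ones: 0)
  rows 48-55 [x1,x2,x3=110]: 00000000  (ones: 0)
  rows 56-63 [x1,x2,x3=111]: 00000000  (ones: 0)
Satisfying assignments = 0+0+0+0+0+0+0+0 = 0

0


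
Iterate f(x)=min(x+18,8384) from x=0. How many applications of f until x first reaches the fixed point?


Step 1: x=0, cap=8384, increment=18
Step 2: x grows by 18 each step until capped at 8384; fixed point is x=8384
Step 3: iterations = ceil(8384/18) = 466

466


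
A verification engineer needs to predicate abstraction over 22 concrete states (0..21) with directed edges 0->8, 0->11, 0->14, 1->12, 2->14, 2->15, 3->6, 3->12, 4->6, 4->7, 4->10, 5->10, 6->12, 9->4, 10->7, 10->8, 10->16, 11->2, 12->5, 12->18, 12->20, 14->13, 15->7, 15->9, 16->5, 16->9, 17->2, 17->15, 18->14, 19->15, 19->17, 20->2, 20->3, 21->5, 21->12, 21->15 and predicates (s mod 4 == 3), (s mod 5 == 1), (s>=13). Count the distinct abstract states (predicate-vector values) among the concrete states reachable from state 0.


BFS from 0:
Concrete reachable: {0, 2, 3, 4, 5, 6, 7, 8, 9, 10, 11, 12, 13, 14, 15, 16, 18, 20}
Abstract via predicates (s mod 4 == 3), (s mod 5 == 1), (s>=13):
  (0,0,0) <- {0, 2, 4, 5, 8, 9, 10, 12}
  (0,0,1) <- {13, 14, 18, 20}
  (0,1,0) <- {6}
  (0,1,1) <- {16}
  (1,0,0) <- {3, 7}
  (1,0,1) <- {15}
  (1,1,0) <- {11}
Distinct abstract states = 7

7


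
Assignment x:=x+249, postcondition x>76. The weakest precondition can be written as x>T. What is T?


Formula: wp(x:=E, P) = P[E/x] (substitute E for x in postcondition)
Step 1: Postcondition: x>76
Step 2: Substitute x+249 for x: x+249>76
Step 3: Solve for x: x > 76-249 = -173

-173


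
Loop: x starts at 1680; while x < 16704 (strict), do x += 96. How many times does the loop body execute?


Step 1: x goes from 1680 toward 16704 by 96; the body runs while x<16704, so iterations = ceil((bound-start)/step)
Step 2: Distance=15024
Step 3: ceil(15024/96)=157

157


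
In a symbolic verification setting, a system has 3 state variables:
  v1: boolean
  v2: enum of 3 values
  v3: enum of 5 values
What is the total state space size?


State space = product of domain sizes of all variables.
Domain sizes:
  v1 (boolean): 2
  v2 (enum of 3 values): 3
  v3 (enum of 5 values): 5
Product = 2 * 3 * 5 = 30

30


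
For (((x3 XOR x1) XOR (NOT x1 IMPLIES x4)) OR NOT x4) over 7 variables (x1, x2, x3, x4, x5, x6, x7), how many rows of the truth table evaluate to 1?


Formula: (((x3 XOR x1) XOR (NOT x1 IMPLIES x4)) OR NOT x4) over 7 vars (128 rows)
Evaluate each row (x1, x2, x3, x4, x5, x6, x7 as bits, MSB first):
  row 0 [0000000]: (((0 XOR 0) XOR (NOT 0 IMPLIES 0)) OR NOT 0) -> 1
  row 1 [0000001]: (((0 XOR 0) XOR (NOT 0 IMPLIES 0)) OR NOT 0) -> 1
  row 2 [0000010]: (((0 XOR 0) XOR (NOT 0 IMPLIES 0)) OR NOT 0) -> 1
  row 3 [0000011]: (((0 XOR 0) XOR (NOT 0 IMPLIES 0)) OR NOT 0) -> 1
  row 4 [0000100]: (((0 XOR 0) XOR (NOT 0 IMPLIES 0)) OR NOT 0) -> 1
  (every remaining row is evaluated the same way; all 128 results are listed next)
Full result column, 8 rows per line (x1,x2,x3,x4 fixed per line; x5,x6,x7 runs 000..111 left to right):
  rows 0-7 [x1,x2,x3,x4=0000]: 11111111  (ones: 8)
  rows 8-15 [x1,x2,x3,x4=0001]: 11111111  (ones: 8)
  rows 16-23 [x1,x2,x3,x4=0010]: 11111111  (ones: 8)
  rows 24-31 [x1,x2,x3,x4=0011]: 00000000  (ones: 0)
  rows 32-39 [x1,x2,x3,x4=0100]: 11111111  (ones: 8)
  rows 40-47 [x1,x2,x3,x4=0101]: 11111111  (ones: 8)
  rows 48-55 [x1,x2,x3,x4=0110]: 11111111  (ones: 8)
  rows 56-63 [x1,x2,x3,x4=0111]: 00000000  (ones: 0)
  rows 64-71 [x1,x2,x3,x4=1000]: 11111111  (ones: 8)
  rows 72-79 [x1,x2,x3,x4=1001]: 00000000  (ones: 0)
  rows 80-87 [x1,x2,x3,x4=1010]: 11111111  (ones: 8)
  rows 88-95 [x1,x2,x3,x4=1011]: 11111111  (ones: 8)
  rows 96-103 [x1,x2,x3,x4=1100]: 11111111  (ones: 8)
  rows 104-111 [x1,x2,x3,x4=1101]: 00000000  (ones: 0)
  rows 112-119 [x1,x2,x3,x4=1110]: 11111111  (ones: 8)
  rows 120-127 [x1,x2,x3,x4=1111]: 11111111  (ones: 8)
Count of 1-rows = 8+8+8+0+8+8+8+0+8+0+8+8+8+0+8+8 = 96

96


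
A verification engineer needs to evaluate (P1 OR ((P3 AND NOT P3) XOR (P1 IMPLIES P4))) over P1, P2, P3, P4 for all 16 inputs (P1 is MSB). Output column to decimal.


Formula: (P1 OR ((P3 AND NOT P3) XOR (P1 IMPLIES P4))) over P1, P2, P3, P4 (16 rows)
Evaluate each row (bits = P1,P2,P3,P4, MSB first):
  row 0 [0000]: (0 OR ((0 AND NOT 0) XOR (0 IMPLIES 0))) -> 1
  row 1 [0001]: (0 OR ((0 AND NOT 0) XOR (0 IMPLIES 1))) -> 1
  row 2 [0010]: (0 OR ((1 AND NOT 1) XOR (0 IMPLIES 0))) -> 1
  row 3 [0011]: (0 OR ((1 AND NOT 1) XOR (0 IMPLIES 1))) -> 1
  row 4 [0100]: (0 OR ((0 AND NOT 0) XOR (0 IMPLIES 0))) -> 1
  row 5 [0101]: (0 OR ((0 AND NOT 0) XOR (0 IMPLIES 1))) -> 1
  row 6 [0110]: (0 OR ((1 AND NOT 1) XOR (0 IMPLIES 0))) -> 1
  row 7 [0111]: (0 OR ((1 AND NOT 1) XOR (0 IMPLIES 1))) -> 1
  row 8 [1000]: (1 OR ((0 AND NOT 0) XOR (1 IMPLIES 0))) -> 1
  row 9 [1001]: (1 OR ((0 AND NOT 0) XOR (1 IMPLIES 1))) -> 1
  row 10 [1010]: (1 OR ((1 AND NOT 1) XOR (1 IMPLIES 0))) -> 1
  row 11 [1011]: (1 OR ((1 AND NOT 1) XOR (1 IMPLIES 1))) -> 1
  row 12 [1100]: (1 OR ((0 AND NOT 0) XOR (1 IMPLIES 0))) -> 1
  row 13 [1101]: (1 OR ((0 AND NOT 0) XOR (1 IMPLIES 1))) -> 1
  row 14 [1110]: (1 OR ((1 AND NOT 1) XOR (1 IMPLIES 0))) -> 1
  row 15 [1111]: (1 OR ((1 AND NOT 1) XOR (1 IMPLIES 1))) -> 1
Full result column, 4 rows per line (P1,P2 fixed per line; P3,P4 runs 00..11 left to right):
  rows 0-3 [P1,P2=00]: 1111  = hex F
  rows 4-7 [P1,P2=01]: 1111  = hex F
  rows 8-11 [P1,P2=10]: 1111  = hex F
  rows 12-15 [P1,P2=11]: 1111  = hex F
Output column (row 0 .. row 15) = 1111111111111111
Output column grouped in 4s = 1111 1111 1111 1111 = 0xFFFF
Convert to decimal digit by digit (value = value*16 + digit):
  F -> 15
  15*16 + 15 (F) = 255
  255*16 + 15 (F) = 4095
  4095*16 + 15 (F) = 65535
Decimal = 65535

65535


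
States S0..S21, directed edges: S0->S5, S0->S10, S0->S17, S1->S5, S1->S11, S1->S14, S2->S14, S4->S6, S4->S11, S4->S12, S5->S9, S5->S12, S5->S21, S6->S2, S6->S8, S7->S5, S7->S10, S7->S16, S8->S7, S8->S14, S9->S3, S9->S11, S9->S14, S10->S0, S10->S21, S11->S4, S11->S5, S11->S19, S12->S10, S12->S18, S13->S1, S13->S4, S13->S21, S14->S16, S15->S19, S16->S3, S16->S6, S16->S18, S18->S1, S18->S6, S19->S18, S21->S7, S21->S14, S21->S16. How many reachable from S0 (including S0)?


BFS from S0:
  layer 0: {S0}
  layer 1: {S5, S10, S17}
  layer 2: {S9, S12, S21}
  layer 3: {S3, S7, S11, S14, S16, S18}
  layer 4: {S1, S4, S6, S19}
  layer 5: {S2, S8}
Reachable set: {S0, S1, S2, S3, S4, S5, S6, S7, S8, S9, S10, S11, S12, S14, S16, S17, S18, S19, S21}
Count = 19

19


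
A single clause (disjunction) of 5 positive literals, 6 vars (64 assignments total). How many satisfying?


Step 1: Total=2^6=64
Step 2: Unsat when all 5 false: 2^1=2
Step 3: Sat=64-2=62

62


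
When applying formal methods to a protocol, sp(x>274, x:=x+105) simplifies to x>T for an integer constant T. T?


Formula: sp(P, x:=E) = exists old_x. (x = E[old_x/x]) AND P[old_x/x] (old_x is the value of x before the assignment; eliminate old_x by solving x = E[old_x/x] for old_x)
Step 1: Precondition P: x>274, i.e. old_x > 274
Step 2: Assignment gives x = old_x + 105, so old_x = x - 105
Step 3: Substitute into P: x - 105 > 274
Step 4: Simplify: x > 274+105 = 379

379


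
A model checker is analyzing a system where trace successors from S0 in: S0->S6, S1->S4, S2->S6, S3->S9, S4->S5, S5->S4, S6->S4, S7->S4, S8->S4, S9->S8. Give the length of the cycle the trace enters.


Trace from S0 until a state repeats:
  S0 -> S6 -> S4 -> S5 -> S4
S4 first seen at step 2, revisited at step 4.
Cycle length = 4 - 2 = 2

2


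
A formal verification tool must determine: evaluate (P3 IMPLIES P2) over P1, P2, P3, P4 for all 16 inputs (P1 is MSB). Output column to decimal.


Formula: (P3 IMPLIES P2) over P1, P2, P3, P4 (16 rows)
Evaluate each row (bits = P1,P2,P3,P4, MSB first):
  row 0 [0000]: (0 IMPLIES 0) -> 1
  row 1 [0001]: (0 IMPLIES 0) -> 1
  row 2 [0010]: (1 IMPLIES 0) -> 0
  row 3 [0011]: (1 IMPLIES 0) -> 0
  row 4 [0100]: (0 IMPLIES 1) -> 1
  row 5 [0101]: (0 IMPLIES 1) -> 1
  row 6 [0110]: (1 IMPLIES 1) -> 1
  row 7 [0111]: (1 IMPLIES 1) -> 1
  row 8 [1000]: (0 IMPLIES 0) -> 1
  row 9 [1001]: (0 IMPLIES 0) -> 1
  row 10 [1010]: (1 IMPLIES 0) -> 0
  row 11 [1011]: (1 IMPLIES 0) -> 0
  row 12 [1100]: (0 IMPLIES 1) -> 1
  row 13 [1101]: (0 IMPLIES 1) -> 1
  row 14 [1110]: (1 IMPLIES 1) -> 1
  row 15 [1111]: (1 IMPLIES 1) -> 1
Full result column, 4 rows per line (P1,P2 fixed per line; P3,P4 runs 00..11 left to right):
  rows 0-3 [P1,P2=00]: 1100  = hex C
  rows 4-7 [P1,P2=01]: 1111  = hex F
  rows 8-11 [P1,P2=10]: 1100  = hex C
  rows 12-15 [P1,P2=11]: 1111  = hex F
Output column (row 0 .. row 15) = 1100111111001111
Output column grouped in 4s = 1100 1111 1100 1111 = 0xCFCF
Convert to decimal digit by digit (value = value*16 + digit):
  C -> 12
  12*16 + 15 (F) = 207
  207*16 + 12 (C) = 3324
  3324*16 + 15 (F) = 53199
Decimal = 53199

53199


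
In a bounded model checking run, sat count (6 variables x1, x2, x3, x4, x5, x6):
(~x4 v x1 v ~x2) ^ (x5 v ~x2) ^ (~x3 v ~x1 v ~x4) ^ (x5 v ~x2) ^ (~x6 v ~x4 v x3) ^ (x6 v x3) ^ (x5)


CNF with 7 clauses over 6 vars (64 assignments).
An assignment satisfies CNF iff every clause has >=1 true literal.
Check each row (bits = x1,x2,x3,x4,x5,x6; clause T/F shown):
  row 0 [000000]: clauses=TTTTTFF -> 0
  row 1 [000001]: clauses=TTTTTTF -> 0
  row 2 [000010]: clauses=TTTTTFT -> 0
  row 3 [000011]: clauses=TTTTTTT -> 1
  row 4 [000100]: clauses=TTTTTFF -> 0
  (every remaining row is evaluated the same way; all 64 results are listed next)
Full result column, 8 rows per line (x1,x2,x3 fixed per line; x4,x5,x6 runs 000..111 left to right):
  rows 0-7 [x1,x2,x3=000]: 00010000  (ones: 1)
  rows 8-15 [x1,x2,x3=001]: 00110011  (ones: 4)
  rows 16-23 [x1,x2,x3=010]: 00010000  (ones: 1)
  rows 24-31 [x1,x2,x3=011]: 00110000  (ones: 2)
  rows 32-39 [x1,x2,x3=100]: 00010000  (ones: 1)
  rows 40-47 [x1,x2,x3=101]: 00110000  (ones: 2)
  rows 48-55 [x1,x2,x3=110]: 00010000  (ones: 1)
  rows 56-63 [x1,x2,x3=111]: 00110000  (ones: 2)
Satisfying assignments = 1+4+1+2+1+2+1+2 = 14

14


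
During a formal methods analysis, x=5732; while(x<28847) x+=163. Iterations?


Step 1: x goes from 5732 toward 28847 by 163; the body runs while x<28847, so iterations = ceil((bound-start)/step)
Step 2: Distance=23115
Step 3: ceil(23115/163)=142

142


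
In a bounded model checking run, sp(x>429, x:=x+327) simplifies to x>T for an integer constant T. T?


Formula: sp(P, x:=E) = exists old_x. (x = E[old_x/x]) AND P[old_x/x] (old_x is the value of x before the assignment; eliminate old_x by solving x = E[old_x/x] for old_x)
Step 1: Precondition P: x>429, i.e. old_x > 429
Step 2: Assignment gives x = old_x + 327, so old_x = x - 327
Step 3: Substitute into P: x - 327 > 429
Step 4: Simplify: x > 429+327 = 756

756


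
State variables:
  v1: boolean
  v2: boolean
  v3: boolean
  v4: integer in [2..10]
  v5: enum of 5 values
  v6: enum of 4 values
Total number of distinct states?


State space = product of domain sizes of all variables.
Domain sizes:
  v1 (boolean): 2
  v2 (boolean): 2
  v3 (boolean): 2
  v4 (integer in [2..10]): 9
  v5 (enum of 5 values): 5
  v6 (enum of 4 values): 4
Product = 2 * 2 * 2 * 9 * 5 * 4 = 1440

1440


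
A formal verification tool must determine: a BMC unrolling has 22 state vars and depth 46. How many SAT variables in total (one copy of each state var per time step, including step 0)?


BMC unrolls to depth k, creating one copy of each state var for steps 0..k.
Step count = 46 + 1 = 47 (steps 0 through 46)
Vars per step = 22
Total = 22 * 47 = 1034

1034


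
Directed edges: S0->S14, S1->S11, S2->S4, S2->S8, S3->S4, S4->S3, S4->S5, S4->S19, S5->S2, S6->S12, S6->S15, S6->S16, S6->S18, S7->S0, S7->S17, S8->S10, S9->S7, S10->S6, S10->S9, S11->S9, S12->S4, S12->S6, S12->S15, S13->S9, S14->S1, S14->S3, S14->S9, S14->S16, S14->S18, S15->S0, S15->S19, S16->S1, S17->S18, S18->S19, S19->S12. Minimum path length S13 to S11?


BFS layer-by-layer from S13:
  dist 0: {S13}
  dist 1: {S9}
  dist 2: {S7}
  dist 3: {S0, S17}
  dist 4: {S14, S18}
  dist 5: {S1, S3, S16, S19}
  dist 6: {S4, S11, S12}
  -> S11 reached at distance 6
Shortest path length = 6

6


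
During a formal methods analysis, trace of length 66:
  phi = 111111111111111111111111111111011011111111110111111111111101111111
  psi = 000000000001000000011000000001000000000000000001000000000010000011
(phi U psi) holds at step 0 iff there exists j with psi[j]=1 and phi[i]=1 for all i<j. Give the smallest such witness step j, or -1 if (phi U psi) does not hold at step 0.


(phi U psi) at 0: need smallest j with psi[j]=1 and phi[i]=1 for all i in [0,j).
Scan from step 0:
  step 0: phi=1, psi=0 -> continue
  step 1: phi=1, psi=0 -> continue
  step 2: phi=1, psi=0 -> continue
  step 3: phi=1, psi=0 -> continue
  step 11: psi=1 and phi held for [0,11) -> witness found
Witness step = 11

11


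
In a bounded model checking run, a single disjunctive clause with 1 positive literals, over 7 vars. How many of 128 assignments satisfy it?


Step 1: Total=2^7=128
Step 2: Unsat when all 1 false: 2^6=64
Step 3: Sat=128-64=64

64


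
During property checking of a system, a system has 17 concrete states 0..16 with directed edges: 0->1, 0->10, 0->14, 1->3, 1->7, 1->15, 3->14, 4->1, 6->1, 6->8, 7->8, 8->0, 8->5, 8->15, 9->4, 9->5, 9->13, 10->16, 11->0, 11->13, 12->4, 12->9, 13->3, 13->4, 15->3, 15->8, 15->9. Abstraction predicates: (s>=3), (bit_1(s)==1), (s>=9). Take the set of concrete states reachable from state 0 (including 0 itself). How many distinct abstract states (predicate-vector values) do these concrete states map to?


BFS from 0:
Concrete reachable: {0, 1, 3, 4, 5, 7, 8, 9, 10, 13, 14, 15, 16}
Abstract via predicates (s>=3), (bit_1(s)==1), (s>=9):
  (0,0,0) <- {0, 1}
  (1,0,0) <- {4, 5, 8}
  (1,0,1) <- {9, 13, 16}
  (1,1,0) <- {3, 7}
  (1,1,1) <- {10, 14, 15}
Distinct abstract states = 5

5


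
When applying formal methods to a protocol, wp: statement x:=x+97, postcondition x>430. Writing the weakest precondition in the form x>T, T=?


Formula: wp(x:=E, P) = P[E/x] (substitute E for x in postcondition)
Step 1: Postcondition: x>430
Step 2: Substitute x+97 for x: x+97>430
Step 3: Solve for x: x > 430-97 = 333

333


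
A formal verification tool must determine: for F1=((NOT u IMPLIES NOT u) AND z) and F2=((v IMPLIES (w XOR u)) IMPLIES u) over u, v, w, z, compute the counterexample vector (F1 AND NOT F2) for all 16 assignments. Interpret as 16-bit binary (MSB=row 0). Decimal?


F1 = ((NOT u IMPLIES NOT u) AND z)
F2 = ((v IMPLIES (w XOR u)) IMPLIES u)
Counterexample to F1=>F2 is where F1=1 and F2=0.
Evaluate each row (bits = u,v,w,z, MSB first):
  row 0 [0000]: F1=0 F2=0 -> F1&~F2 -> 0
  row 1 [0001]: F1=1 F2=0 -> F1&~F2 -> 1
  row 2 [0010]: F1=0 F2=0 -> F1&~F2 -> 0
  row 3 [0011]: F1=1 F2=0 -> F1&~F2 -> 1
  row 4 [0100]: F1=0 F2=1 -> F1&~F2 -> 0
  row 5 [0101]: F1=1 F2=1 -> F1&~F2 -> 0
  row 6 [0110]: F1=0 F2=0 -> F1&~F2 -> 0
  row 7 [0111]: F1=1 F2=0 -> F1&~F2 -> 1
  row 8 [1000]: F1=0 F2=1 -> F1&~F2 -> 0
  row 9 [1001]: F1=1 F2=1 -> F1&~F2 -> 0
  row 10 [1010]: F1=0 F2=1 -> F1&~F2 -> 0
  row 11 [1011]: F1=1 F2=1 -> F1&~F2 -> 0
  row 12 [1100]: F1=0 F2=1 -> F1&~F2 -> 0
  row 13 [1101]: F1=1 F2=1 -> F1&~F2 -> 0
  row 14 [1110]: F1=0 F2=1 -> F1&~F2 -> 0
  row 15 [1111]: F1=1 F2=1 -> F1&~F2 -> 0
Full result column, 4 rows per line (u,v fixed per line; w,z runs 00..11 left to right):
  rows 0-3 [u,v=00]: 0101  = hex 5
  rows 4-7 [u,v=01]: 0001  = hex 1
  rows 8-11 [u,v=10]: 0000  = hex 0
  rows 12-15 [u,v=11]: 0000  = hex 0
Counterexample vector (row 0 .. row 15) = 0101000100000000
Output column grouped in 4s = 0101 0001 0000 0000 = 0x5100
Convert to decimal digit by digit (value = value*16 + digit):
  5 -> 5
  5*16 + 1 = 81
  81*16 + 0 = 1296
  1296*16 + 0 = 20736
Decimal = 20736

20736


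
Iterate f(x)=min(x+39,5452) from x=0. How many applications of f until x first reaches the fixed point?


Step 1: x=0, cap=5452, increment=39
Step 2: x grows by 39 each step until capped at 5452; fixed point is x=5452
Step 3: iterations = ceil(5452/39) = 140

140
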